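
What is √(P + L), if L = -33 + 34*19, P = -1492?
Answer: I*√879 ≈ 29.648*I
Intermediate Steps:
L = 613 (L = -33 + 646 = 613)
√(P + L) = √(-1492 + 613) = √(-879) = I*√879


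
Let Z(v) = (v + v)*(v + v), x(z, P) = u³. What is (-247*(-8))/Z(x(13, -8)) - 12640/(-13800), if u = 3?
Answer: 133598/83835 ≈ 1.5936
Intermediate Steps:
x(z, P) = 27 (x(z, P) = 3³ = 27)
Z(v) = 4*v² (Z(v) = (2*v)*(2*v) = 4*v²)
(-247*(-8))/Z(x(13, -8)) - 12640/(-13800) = (-247*(-8))/((4*27²)) - 12640/(-13800) = 1976/((4*729)) - 12640*(-1/13800) = 1976/2916 + 316/345 = 1976*(1/2916) + 316/345 = 494/729 + 316/345 = 133598/83835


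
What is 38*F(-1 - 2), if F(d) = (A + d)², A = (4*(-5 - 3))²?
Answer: 39612758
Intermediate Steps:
A = 1024 (A = (4*(-8))² = (-32)² = 1024)
F(d) = (1024 + d)²
38*F(-1 - 2) = 38*(1024 + (-1 - 2))² = 38*(1024 - 3)² = 38*1021² = 38*1042441 = 39612758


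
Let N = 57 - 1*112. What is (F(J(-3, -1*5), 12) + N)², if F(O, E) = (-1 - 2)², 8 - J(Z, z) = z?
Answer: 2116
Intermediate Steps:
J(Z, z) = 8 - z
F(O, E) = 9 (F(O, E) = (-3)² = 9)
N = -55 (N = 57 - 112 = -55)
(F(J(-3, -1*5), 12) + N)² = (9 - 55)² = (-46)² = 2116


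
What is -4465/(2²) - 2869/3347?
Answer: -14955831/13388 ≈ -1117.1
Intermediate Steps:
-4465/(2²) - 2869/3347 = -4465/4 - 2869*1/3347 = -4465*¼ - 2869/3347 = -4465/4 - 2869/3347 = -14955831/13388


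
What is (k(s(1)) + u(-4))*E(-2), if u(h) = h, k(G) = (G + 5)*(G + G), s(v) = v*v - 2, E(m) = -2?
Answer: 24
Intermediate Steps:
s(v) = -2 + v² (s(v) = v² - 2 = -2 + v²)
k(G) = 2*G*(5 + G) (k(G) = (5 + G)*(2*G) = 2*G*(5 + G))
(k(s(1)) + u(-4))*E(-2) = (2*(-2 + 1²)*(5 + (-2 + 1²)) - 4)*(-2) = (2*(-2 + 1)*(5 + (-2 + 1)) - 4)*(-2) = (2*(-1)*(5 - 1) - 4)*(-2) = (2*(-1)*4 - 4)*(-2) = (-8 - 4)*(-2) = -12*(-2) = 24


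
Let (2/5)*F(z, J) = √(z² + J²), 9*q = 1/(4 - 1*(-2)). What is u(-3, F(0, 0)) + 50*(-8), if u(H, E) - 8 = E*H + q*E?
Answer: -392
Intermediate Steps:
q = 1/54 (q = 1/(9*(4 - 1*(-2))) = 1/(9*(4 + 2)) = (⅑)/6 = (⅑)*(⅙) = 1/54 ≈ 0.018519)
F(z, J) = 5*√(J² + z²)/2 (F(z, J) = 5*√(z² + J²)/2 = 5*√(J² + z²)/2)
u(H, E) = 8 + E/54 + E*H (u(H, E) = 8 + (E*H + E/54) = 8 + (E/54 + E*H) = 8 + E/54 + E*H)
u(-3, F(0, 0)) + 50*(-8) = (8 + (5*√(0² + 0²)/2)/54 + (5*√(0² + 0²)/2)*(-3)) + 50*(-8) = (8 + (5*√(0 + 0)/2)/54 + (5*√(0 + 0)/2)*(-3)) - 400 = (8 + (5*√0/2)/54 + (5*√0/2)*(-3)) - 400 = (8 + ((5/2)*0)/54 + ((5/2)*0)*(-3)) - 400 = (8 + (1/54)*0 + 0*(-3)) - 400 = (8 + 0 + 0) - 400 = 8 - 400 = -392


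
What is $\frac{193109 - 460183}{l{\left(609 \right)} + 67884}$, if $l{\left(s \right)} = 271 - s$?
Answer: $- \frac{133537}{33773} \approx -3.954$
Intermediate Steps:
$\frac{193109 - 460183}{l{\left(609 \right)} + 67884} = \frac{193109 - 460183}{\left(271 - 609\right) + 67884} = - \frac{267074}{\left(271 - 609\right) + 67884} = - \frac{267074}{-338 + 67884} = - \frac{267074}{67546} = \left(-267074\right) \frac{1}{67546} = - \frac{133537}{33773}$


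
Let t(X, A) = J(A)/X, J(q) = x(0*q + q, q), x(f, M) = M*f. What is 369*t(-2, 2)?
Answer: -738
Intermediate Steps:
J(q) = q² (J(q) = q*(0*q + q) = q*(0 + q) = q*q = q²)
t(X, A) = A²/X
369*t(-2, 2) = 369*(2²/(-2)) = 369*(4*(-½)) = 369*(-2) = -738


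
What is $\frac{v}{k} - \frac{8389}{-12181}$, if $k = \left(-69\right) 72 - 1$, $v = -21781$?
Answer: $\frac{306999302}{60527389} \approx 5.0721$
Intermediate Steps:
$k = -4969$ ($k = -4968 - 1 = -4969$)
$\frac{v}{k} - \frac{8389}{-12181} = - \frac{21781}{-4969} - \frac{8389}{-12181} = \left(-21781\right) \left(- \frac{1}{4969}\right) - - \frac{8389}{12181} = \frac{21781}{4969} + \frac{8389}{12181} = \frac{306999302}{60527389}$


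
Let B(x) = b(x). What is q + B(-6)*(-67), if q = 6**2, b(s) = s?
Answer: 438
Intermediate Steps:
q = 36
B(x) = x
q + B(-6)*(-67) = 36 - 6*(-67) = 36 + 402 = 438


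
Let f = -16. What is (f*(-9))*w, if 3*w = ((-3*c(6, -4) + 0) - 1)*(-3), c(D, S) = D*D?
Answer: 15696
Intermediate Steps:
c(D, S) = D**2
w = 109 (w = (((-3*6**2 + 0) - 1)*(-3))/3 = (((-3*36 + 0) - 1)*(-3))/3 = (((-108 + 0) - 1)*(-3))/3 = ((-108 - 1)*(-3))/3 = (-109*(-3))/3 = (1/3)*327 = 109)
(f*(-9))*w = -16*(-9)*109 = 144*109 = 15696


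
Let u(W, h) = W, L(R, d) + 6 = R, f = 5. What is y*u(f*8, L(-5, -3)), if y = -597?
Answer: -23880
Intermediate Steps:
L(R, d) = -6 + R
y*u(f*8, L(-5, -3)) = -2985*8 = -597*40 = -23880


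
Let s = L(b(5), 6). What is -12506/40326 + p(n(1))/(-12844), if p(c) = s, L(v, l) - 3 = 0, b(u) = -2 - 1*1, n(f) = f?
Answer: -6182617/19921044 ≈ -0.31036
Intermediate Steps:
b(u) = -3 (b(u) = -2 - 1 = -3)
L(v, l) = 3 (L(v, l) = 3 + 0 = 3)
s = 3
p(c) = 3
-12506/40326 + p(n(1))/(-12844) = -12506/40326 + 3/(-12844) = -12506*1/40326 + 3*(-1/12844) = -481/1551 - 3/12844 = -6182617/19921044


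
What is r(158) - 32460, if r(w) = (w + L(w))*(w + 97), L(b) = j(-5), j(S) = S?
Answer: 6555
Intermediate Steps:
L(b) = -5
r(w) = (-5 + w)*(97 + w) (r(w) = (w - 5)*(w + 97) = (-5 + w)*(97 + w))
r(158) - 32460 = (-485 + 158**2 + 92*158) - 32460 = (-485 + 24964 + 14536) - 32460 = 39015 - 32460 = 6555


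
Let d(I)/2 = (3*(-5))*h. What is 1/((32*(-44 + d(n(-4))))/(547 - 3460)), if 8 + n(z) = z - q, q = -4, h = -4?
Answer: -2913/2432 ≈ -1.1978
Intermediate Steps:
n(z) = -4 + z (n(z) = -8 + (z - 1*(-4)) = -8 + (z + 4) = -8 + (4 + z) = -4 + z)
d(I) = 120 (d(I) = 2*((3*(-5))*(-4)) = 2*(-15*(-4)) = 2*60 = 120)
1/((32*(-44 + d(n(-4))))/(547 - 3460)) = 1/((32*(-44 + 120))/(547 - 3460)) = 1/((32*76)/(-2913)) = 1/(2432*(-1/2913)) = 1/(-2432/2913) = -2913/2432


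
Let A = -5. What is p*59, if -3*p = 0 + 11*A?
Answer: 3245/3 ≈ 1081.7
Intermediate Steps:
p = 55/3 (p = -(0 + 11*(-5))/3 = -(0 - 55)/3 = -⅓*(-55) = 55/3 ≈ 18.333)
p*59 = (55/3)*59 = 3245/3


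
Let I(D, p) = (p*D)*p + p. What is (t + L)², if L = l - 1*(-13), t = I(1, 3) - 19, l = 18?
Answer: 576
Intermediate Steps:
I(D, p) = p + D*p² (I(D, p) = (D*p)*p + p = D*p² + p = p + D*p²)
t = -7 (t = 3*(1 + 1*3) - 19 = 3*(1 + 3) - 19 = 3*4 - 19 = 12 - 19 = -7)
L = 31 (L = 18 - 1*(-13) = 18 + 13 = 31)
(t + L)² = (-7 + 31)² = 24² = 576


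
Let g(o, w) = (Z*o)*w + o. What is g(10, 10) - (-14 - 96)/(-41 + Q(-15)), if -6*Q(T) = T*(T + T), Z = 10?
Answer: 58525/58 ≈ 1009.1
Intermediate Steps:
Q(T) = -T**2/3 (Q(T) = -T*(T + T)/6 = -T*2*T/6 = -T**2/3)
g(o, w) = o + 10*o*w (g(o, w) = (10*o)*w + o = 10*o*w + o = o + 10*o*w)
g(10, 10) - (-14 - 96)/(-41 + Q(-15)) = 10*(1 + 10*10) - (-14 - 96)/(-41 - 1/3*(-15)**2) = 10*(1 + 100) - (-110)/(-41 - 1/3*225) = 10*101 - (-110)/(-41 - 75) = 1010 - (-110)/(-116) = 1010 - (-110)*(-1)/116 = 1010 - 1*55/58 = 1010 - 55/58 = 58525/58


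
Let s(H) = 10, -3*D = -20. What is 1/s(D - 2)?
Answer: ⅒ ≈ 0.10000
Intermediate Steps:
D = 20/3 (D = -⅓*(-20) = 20/3 ≈ 6.6667)
1/s(D - 2) = 1/10 = ⅒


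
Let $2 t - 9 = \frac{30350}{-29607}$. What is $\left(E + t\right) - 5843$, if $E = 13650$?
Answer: $\frac{462519811}{59214} \approx 7811.0$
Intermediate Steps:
$t = \frac{236113}{59214}$ ($t = \frac{9}{2} + \frac{30350 \frac{1}{-29607}}{2} = \frac{9}{2} + \frac{30350 \left(- \frac{1}{29607}\right)}{2} = \frac{9}{2} + \frac{1}{2} \left(- \frac{30350}{29607}\right) = \frac{9}{2} - \frac{15175}{29607} = \frac{236113}{59214} \approx 3.9875$)
$\left(E + t\right) - 5843 = \left(13650 + \frac{236113}{59214}\right) - 5843 = \frac{808507213}{59214} - 5843 = \frac{462519811}{59214}$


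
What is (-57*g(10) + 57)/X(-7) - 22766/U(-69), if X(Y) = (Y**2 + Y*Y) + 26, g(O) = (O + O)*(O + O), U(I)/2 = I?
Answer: -157775/8556 ≈ -18.440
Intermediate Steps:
U(I) = 2*I
g(O) = 4*O**2 (g(O) = (2*O)*(2*O) = 4*O**2)
X(Y) = 26 + 2*Y**2 (X(Y) = (Y**2 + Y**2) + 26 = 2*Y**2 + 26 = 26 + 2*Y**2)
(-57*g(10) + 57)/X(-7) - 22766/U(-69) = (-228*10**2 + 57)/(26 + 2*(-7)**2) - 22766/(2*(-69)) = (-228*100 + 57)/(26 + 2*49) - 22766/(-138) = (-57*400 + 57)/(26 + 98) - 22766*(-1/138) = (-22800 + 57)/124 + 11383/69 = -22743*1/124 + 11383/69 = -22743/124 + 11383/69 = -157775/8556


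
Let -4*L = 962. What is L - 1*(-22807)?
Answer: 45133/2 ≈ 22567.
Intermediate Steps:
L = -481/2 (L = -¼*962 = -481/2 ≈ -240.50)
L - 1*(-22807) = -481/2 - 1*(-22807) = -481/2 + 22807 = 45133/2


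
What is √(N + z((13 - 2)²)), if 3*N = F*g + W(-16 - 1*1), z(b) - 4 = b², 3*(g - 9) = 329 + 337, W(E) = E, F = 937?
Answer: √781095/3 ≈ 294.60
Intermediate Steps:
g = 231 (g = 9 + (329 + 337)/3 = 9 + (⅓)*666 = 9 + 222 = 231)
z(b) = 4 + b²
N = 216430/3 (N = (937*231 + (-16 - 1*1))/3 = (216447 + (-16 - 1))/3 = (216447 - 17)/3 = (⅓)*216430 = 216430/3 ≈ 72143.)
√(N + z((13 - 2)²)) = √(216430/3 + (4 + ((13 - 2)²)²)) = √(216430/3 + (4 + (11²)²)) = √(216430/3 + (4 + 121²)) = √(216430/3 + (4 + 14641)) = √(216430/3 + 14645) = √(260365/3) = √781095/3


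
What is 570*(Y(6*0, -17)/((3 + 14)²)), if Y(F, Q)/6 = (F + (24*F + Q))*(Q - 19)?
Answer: 123120/17 ≈ 7242.4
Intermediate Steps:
Y(F, Q) = 6*(-19 + Q)*(Q + 25*F) (Y(F, Q) = 6*((F + (24*F + Q))*(Q - 19)) = 6*((F + (Q + 24*F))*(-19 + Q)) = 6*((Q + 25*F)*(-19 + Q)) = 6*((-19 + Q)*(Q + 25*F)) = 6*(-19 + Q)*(Q + 25*F))
570*(Y(6*0, -17)/((3 + 14)²)) = 570*((-17100*0 - 114*(-17) + 6*(-17)² + 150*(6*0)*(-17))/((3 + 14)²)) = 570*((-2850*0 + 1938 + 6*289 + 150*0*(-17))/(17²)) = 570*((0 + 1938 + 1734 + 0)/289) = 570*(3672*(1/289)) = 570*(216/17) = 123120/17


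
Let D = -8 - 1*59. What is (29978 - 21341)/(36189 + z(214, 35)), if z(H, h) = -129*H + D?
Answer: 8637/8516 ≈ 1.0142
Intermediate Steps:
D = -67 (D = -8 - 59 = -67)
z(H, h) = -67 - 129*H (z(H, h) = -129*H - 67 = -67 - 129*H)
(29978 - 21341)/(36189 + z(214, 35)) = (29978 - 21341)/(36189 + (-67 - 129*214)) = 8637/(36189 + (-67 - 27606)) = 8637/(36189 - 27673) = 8637/8516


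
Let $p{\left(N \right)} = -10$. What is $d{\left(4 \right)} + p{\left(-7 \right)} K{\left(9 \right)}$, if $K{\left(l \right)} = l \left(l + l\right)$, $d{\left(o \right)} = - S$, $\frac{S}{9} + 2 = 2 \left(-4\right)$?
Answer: $-1530$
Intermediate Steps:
$S = -90$ ($S = -18 + 9 \cdot 2 \left(-4\right) = -18 + 9 \left(-8\right) = -18 - 72 = -90$)
$d{\left(o \right)} = 90$ ($d{\left(o \right)} = \left(-1\right) \left(-90\right) = 90$)
$K{\left(l \right)} = 2 l^{2}$ ($K{\left(l \right)} = l 2 l = 2 l^{2}$)
$d{\left(4 \right)} + p{\left(-7 \right)} K{\left(9 \right)} = 90 - 10 \cdot 2 \cdot 9^{2} = 90 - 10 \cdot 2 \cdot 81 = 90 - 1620 = -1530$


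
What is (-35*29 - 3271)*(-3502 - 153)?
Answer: 15665330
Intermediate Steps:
(-35*29 - 3271)*(-3502 - 153) = (-1015 - 3271)*(-3655) = -4286*(-3655) = 15665330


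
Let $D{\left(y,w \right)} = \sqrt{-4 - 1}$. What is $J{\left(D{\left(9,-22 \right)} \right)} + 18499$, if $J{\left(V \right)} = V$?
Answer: $18499 + i \sqrt{5} \approx 18499.0 + 2.2361 i$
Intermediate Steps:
$D{\left(y,w \right)} = i \sqrt{5}$ ($D{\left(y,w \right)} = \sqrt{-5} = i \sqrt{5}$)
$J{\left(D{\left(9,-22 \right)} \right)} + 18499 = i \sqrt{5} + 18499 = 18499 + i \sqrt{5}$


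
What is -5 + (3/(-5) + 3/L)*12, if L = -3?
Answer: -121/5 ≈ -24.200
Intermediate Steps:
-5 + (3/(-5) + 3/L)*12 = -5 + (3/(-5) + 3/(-3))*12 = -5 + (3*(-⅕) + 3*(-⅓))*12 = -5 + (-⅗ - 1)*12 = -5 - 8/5*12 = -5 - 96/5 = -121/5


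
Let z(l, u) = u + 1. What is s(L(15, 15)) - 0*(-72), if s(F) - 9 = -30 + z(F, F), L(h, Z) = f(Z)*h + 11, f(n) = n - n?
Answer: -9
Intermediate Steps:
f(n) = 0
z(l, u) = 1 + u
L(h, Z) = 11 (L(h, Z) = 0*h + 11 = 0 + 11 = 11)
s(F) = -20 + F (s(F) = 9 + (-30 + (1 + F)) = 9 + (-29 + F) = -20 + F)
s(L(15, 15)) - 0*(-72) = (-20 + 11) - 0*(-72) = -9 - 1*0 = -9 + 0 = -9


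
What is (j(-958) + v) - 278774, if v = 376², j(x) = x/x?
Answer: -137397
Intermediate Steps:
j(x) = 1
v = 141376
(j(-958) + v) - 278774 = (1 + 141376) - 278774 = 141377 - 278774 = -137397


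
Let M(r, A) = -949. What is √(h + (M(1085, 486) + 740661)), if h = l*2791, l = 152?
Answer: 58*√346 ≈ 1078.9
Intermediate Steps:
h = 424232 (h = 152*2791 = 424232)
√(h + (M(1085, 486) + 740661)) = √(424232 + (-949 + 740661)) = √(424232 + 739712) = √1163944 = 58*√346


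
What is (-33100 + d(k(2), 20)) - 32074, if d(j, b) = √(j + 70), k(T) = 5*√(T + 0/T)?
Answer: -65174 + √(70 + 5*√2) ≈ -65165.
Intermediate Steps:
k(T) = 5*√T (k(T) = 5*√(T + 0) = 5*√T)
d(j, b) = √(70 + j)
(-33100 + d(k(2), 20)) - 32074 = (-33100 + √(70 + 5*√2)) - 32074 = -65174 + √(70 + 5*√2)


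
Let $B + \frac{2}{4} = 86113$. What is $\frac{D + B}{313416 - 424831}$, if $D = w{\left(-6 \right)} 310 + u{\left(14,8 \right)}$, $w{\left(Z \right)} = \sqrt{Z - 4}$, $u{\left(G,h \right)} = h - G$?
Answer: $- \frac{172213}{222830} - \frac{62 i \sqrt{10}}{22283} \approx -0.77284 - 0.0087987 i$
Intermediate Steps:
$B = \frac{172225}{2}$ ($B = - \frac{1}{2} + 86113 = \frac{172225}{2} \approx 86113.0$)
$w{\left(Z \right)} = \sqrt{-4 + Z}$
$D = -6 + 310 i \sqrt{10}$ ($D = \sqrt{-4 - 6} \cdot 310 + \left(8 - 14\right) = \sqrt{-10} \cdot 310 + \left(8 - 14\right) = i \sqrt{10} \cdot 310 - 6 = 310 i \sqrt{10} - 6 = -6 + 310 i \sqrt{10} \approx -6.0 + 980.31 i$)
$\frac{D + B}{313416 - 424831} = \frac{\left(-6 + 310 i \sqrt{10}\right) + \frac{172225}{2}}{313416 - 424831} = \frac{\frac{172213}{2} + 310 i \sqrt{10}}{313416 - 424831} = \frac{\frac{172213}{2} + 310 i \sqrt{10}}{-111415} = \left(\frac{172213}{2} + 310 i \sqrt{10}\right) \left(- \frac{1}{111415}\right) = - \frac{172213}{222830} - \frac{62 i \sqrt{10}}{22283}$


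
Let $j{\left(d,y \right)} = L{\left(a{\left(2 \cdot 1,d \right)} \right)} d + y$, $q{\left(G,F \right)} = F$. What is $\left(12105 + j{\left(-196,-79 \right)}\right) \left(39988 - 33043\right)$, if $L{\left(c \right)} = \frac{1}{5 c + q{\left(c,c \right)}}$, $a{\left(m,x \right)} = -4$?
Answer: $\frac{167154575}{2} \approx 8.3577 \cdot 10^{7}$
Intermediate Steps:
$L{\left(c \right)} = \frac{1}{6 c}$ ($L{\left(c \right)} = \frac{1}{5 c + c} = \frac{1}{6 c}$)
$j{\left(d,y \right)} = y - \frac{d}{24}$ ($j{\left(d,y \right)} = \frac{1}{6 \left(-4\right)} d + y = \frac{1}{6} \left(- \frac{1}{4}\right) d + y = - \frac{d}{24} + y = y - \frac{d}{24}$)
$\left(12105 + j{\left(-196,-79 \right)}\right) \left(39988 - 33043\right) = \left(12105 - \frac{425}{6}\right) \left(39988 - 33043\right) = \left(12105 + \left(-79 + \frac{49}{6}\right)\right) 6945 = \left(12105 - \frac{425}{6}\right) 6945 = \frac{72205}{6} \cdot 6945 = \frac{167154575}{2}$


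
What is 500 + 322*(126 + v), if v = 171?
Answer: 96134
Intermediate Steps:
500 + 322*(126 + v) = 500 + 322*(126 + 171) = 500 + 322*297 = 500 + 95634 = 96134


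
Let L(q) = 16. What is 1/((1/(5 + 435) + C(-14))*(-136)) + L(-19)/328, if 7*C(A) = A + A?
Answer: 62061/1226023 ≈ 0.050620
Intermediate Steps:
C(A) = 2*A/7 (C(A) = (A + A)/7 = (2*A)/7 = 2*A/7)
1/((1/(5 + 435) + C(-14))*(-136)) + L(-19)/328 = 1/((1/(5 + 435) + (2/7)*(-14))*(-136)) + 16/328 = -1/136/(1/440 - 4) + 16*(1/328) = -1/136/(1/440 - 4) + 2/41 = -1/136/(-1759/440) + 2/41 = -440/1759*(-1/136) + 2/41 = 55/29903 + 2/41 = 62061/1226023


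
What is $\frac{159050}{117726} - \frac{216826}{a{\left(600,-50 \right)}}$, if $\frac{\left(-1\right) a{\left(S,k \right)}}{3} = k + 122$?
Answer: $\frac{2130034373}{2119068} \approx 1005.2$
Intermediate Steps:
$a{\left(S,k \right)} = -366 - 3 k$ ($a{\left(S,k \right)} = - 3 \left(k + 122\right) = - 3 \left(122 + k\right) = -366 - 3 k$)
$\frac{159050}{117726} - \frac{216826}{a{\left(600,-50 \right)}} = \frac{159050}{117726} - \frac{216826}{-366 - -150} = 159050 \cdot \frac{1}{117726} - \frac{216826}{-366 + 150} = \frac{79525}{58863} - \frac{216826}{-216} = \frac{79525}{58863} - - \frac{108413}{108} = \frac{79525}{58863} + \frac{108413}{108} = \frac{2130034373}{2119068}$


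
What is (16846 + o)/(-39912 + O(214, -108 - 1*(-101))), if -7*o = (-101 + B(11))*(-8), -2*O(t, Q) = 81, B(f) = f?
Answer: -234404/559335 ≈ -0.41908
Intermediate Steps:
O(t, Q) = -81/2 (O(t, Q) = -1/2*81 = -81/2)
o = -720/7 (o = -(-101 + 11)*(-8)/7 = -(-90)*(-8)/7 = -1/7*720 = -720/7 ≈ -102.86)
(16846 + o)/(-39912 + O(214, -108 - 1*(-101))) = (16846 - 720/7)/(-39912 - 81/2) = 117202/(7*(-79905/2)) = (117202/7)*(-2/79905) = -234404/559335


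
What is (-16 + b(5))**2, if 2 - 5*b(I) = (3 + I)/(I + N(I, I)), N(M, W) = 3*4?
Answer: 1779556/7225 ≈ 246.31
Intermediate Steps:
N(M, W) = 12
b(I) = 2/5 - (3 + I)/(5*(12 + I)) (b(I) = 2/5 - (3 + I)/(5*(I + 12)) = 2/5 - (3 + I)/(5*(12 + I)))
(-16 + b(5))**2 = (-16 + (21 + 5)/(5*(12 + 5)))**2 = (-16 + (1/5)*26/17)**2 = (-16 + (1/5)*(1/17)*26)**2 = (-16 + 26/85)**2 = (-1334/85)**2 = 1779556/7225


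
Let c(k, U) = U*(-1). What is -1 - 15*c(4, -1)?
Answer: -16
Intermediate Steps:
c(k, U) = -U
-1 - 15*c(4, -1) = -1 - (-15)*(-1) = -1 - 15*1 = -1 - 15 = -16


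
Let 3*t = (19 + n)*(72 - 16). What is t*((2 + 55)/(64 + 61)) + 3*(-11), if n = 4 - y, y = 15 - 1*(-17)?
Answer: -13701/125 ≈ -109.61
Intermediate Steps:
y = 32 (y = 15 + 17 = 32)
n = -28 (n = 4 - 1*32 = 4 - 32 = -28)
t = -168 (t = ((19 - 28)*(72 - 16))/3 = (-9*56)/3 = (⅓)*(-504) = -168)
t*((2 + 55)/(64 + 61)) + 3*(-11) = -168*(2 + 55)/(64 + 61) + 3*(-11) = -9576/125 - 33 = -13701/125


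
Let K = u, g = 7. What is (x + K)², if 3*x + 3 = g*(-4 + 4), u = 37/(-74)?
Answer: 9/4 ≈ 2.2500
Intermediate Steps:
u = -½ (u = 37*(-1/74) = -½ ≈ -0.50000)
K = -½ ≈ -0.50000
x = -1 (x = -1 + (7*(-4 + 4))/3 = -1 + (7*0)/3 = -1 + (⅓)*0 = -1 + 0 = -1)
(x + K)² = (-1 - ½)² = (-3/2)² = 9/4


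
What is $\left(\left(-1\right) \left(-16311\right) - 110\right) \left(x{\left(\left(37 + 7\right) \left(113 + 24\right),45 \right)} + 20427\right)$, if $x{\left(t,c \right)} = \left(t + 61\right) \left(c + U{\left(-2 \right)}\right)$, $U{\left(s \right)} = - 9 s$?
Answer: $6545754834$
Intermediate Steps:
$x{\left(t,c \right)} = \left(18 + c\right) \left(61 + t\right)$ ($x{\left(t,c \right)} = \left(t + 61\right) \left(c - -18\right) = \left(61 + t\right) \left(c + 18\right) = \left(61 + t\right) \left(18 + c\right) = \left(18 + c\right) \left(61 + t\right)$)
$\left(\left(-1\right) \left(-16311\right) - 110\right) \left(x{\left(\left(37 + 7\right) \left(113 + 24\right),45 \right)} + 20427\right) = \left(\left(-1\right) \left(-16311\right) - 110\right) \left(\left(1098 + 18 \left(37 + 7\right) \left(113 + 24\right) + 61 \cdot 45 + 45 \left(37 + 7\right) \left(113 + 24\right)\right) + 20427\right) = \left(16311 - 110\right) \left(\left(1098 + 18 \cdot 44 \cdot 137 + 2745 + 45 \cdot 44 \cdot 137\right) + 20427\right) = 16201 \left(\left(1098 + 18 \cdot 6028 + 2745 + 45 \cdot 6028\right) + 20427\right) = 16201 \left(\left(1098 + 108504 + 2745 + 271260\right) + 20427\right) = 16201 \left(383607 + 20427\right) = 16201 \cdot 404034 = 6545754834$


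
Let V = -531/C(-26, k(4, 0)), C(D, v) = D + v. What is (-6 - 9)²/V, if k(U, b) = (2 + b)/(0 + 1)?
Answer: 600/59 ≈ 10.169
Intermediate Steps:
k(U, b) = 2 + b (k(U, b) = (2 + b)/1 = (2 + b)*1 = 2 + b)
V = 177/8 (V = -531/(-26 + (2 + 0)) = -531/(-26 + 2) = -531/(-24) = -531*(-1/24) = 177/8 ≈ 22.125)
(-6 - 9)²/V = (-6 - 9)²/(177/8) = (-15)²*(8/177) = 225*(8/177) = 600/59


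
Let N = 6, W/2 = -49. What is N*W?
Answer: -588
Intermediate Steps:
W = -98 (W = 2*(-49) = -98)
N*W = 6*(-98) = -588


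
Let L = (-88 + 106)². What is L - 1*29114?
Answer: -28790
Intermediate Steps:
L = 324 (L = 18² = 324)
L - 1*29114 = 324 - 1*29114 = 324 - 29114 = -28790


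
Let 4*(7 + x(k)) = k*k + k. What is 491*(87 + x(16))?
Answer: 72668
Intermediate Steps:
x(k) = -7 + k/4 + k²/4 (x(k) = -7 + (k*k + k)/4 = -7 + (k² + k)/4 = -7 + (k + k²)/4 = -7 + (k/4 + k²/4) = -7 + k/4 + k²/4)
491*(87 + x(16)) = 491*(87 + (-7 + (¼)*16 + (¼)*16²)) = 491*(87 + (-7 + 4 + (¼)*256)) = 491*(87 + (-7 + 4 + 64)) = 491*(87 + 61) = 491*148 = 72668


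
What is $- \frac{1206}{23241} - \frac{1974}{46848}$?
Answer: $- \frac{93239}{991616} \approx -0.094027$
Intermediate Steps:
$- \frac{1206}{23241} - \frac{1974}{46848} = \left(-1206\right) \frac{1}{23241} - \frac{329}{7808} = - \frac{402}{7747} - \frac{329}{7808} = - \frac{93239}{991616}$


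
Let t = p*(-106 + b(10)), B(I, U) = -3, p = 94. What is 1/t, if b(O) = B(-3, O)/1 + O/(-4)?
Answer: -1/10481 ≈ -9.5411e-5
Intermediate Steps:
b(O) = -3 - O/4 (b(O) = -3/1 + O/(-4) = -3*1 + O*(-¼) = -3 - O/4)
t = -10481 (t = 94*(-106 + (-3 - ¼*10)) = 94*(-106 + (-3 - 5/2)) = 94*(-106 - 11/2) = 94*(-223/2) = -10481)
1/t = 1/(-10481) = -1/10481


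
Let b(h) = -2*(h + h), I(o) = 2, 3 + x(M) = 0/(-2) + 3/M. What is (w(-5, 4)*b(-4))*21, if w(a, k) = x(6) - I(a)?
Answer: -1512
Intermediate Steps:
x(M) = -3 + 3/M (x(M) = -3 + (0/(-2) + 3/M) = -3 + (0*(-1/2) + 3/M) = -3 + (0 + 3/M) = -3 + 3/M)
b(h) = -4*h
w(a, k) = -9/2 (w(a, k) = (-3 + 3/6) - 1*2 = (-3 + 3*(1/6)) - 2 = (-3 + 1/2) - 2 = -5/2 - 2 = -9/2)
(w(-5, 4)*b(-4))*21 = -(-18)*(-4)*21 = -9/2*16*21 = -72*21 = -1512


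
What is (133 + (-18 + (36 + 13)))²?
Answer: 26896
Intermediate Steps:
(133 + (-18 + (36 + 13)))² = (133 + (-18 + 49))² = (133 + 31)² = 164² = 26896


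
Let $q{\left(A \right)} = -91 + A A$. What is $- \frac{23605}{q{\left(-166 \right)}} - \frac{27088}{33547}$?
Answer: $- \frac{307169771}{184273671} \approx -1.6669$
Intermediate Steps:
$q{\left(A \right)} = -91 + A^{2}$
$- \frac{23605}{q{\left(-166 \right)}} - \frac{27088}{33547} = - \frac{23605}{-91 + \left(-166\right)^{2}} - \frac{27088}{33547} = - \frac{23605}{-91 + 27556} - \frac{27088}{33547} = - \frac{23605}{27465} - \frac{27088}{33547} = \left(-23605\right) \frac{1}{27465} - \frac{27088}{33547} = - \frac{4721}{5493} - \frac{27088}{33547} = - \frac{307169771}{184273671}$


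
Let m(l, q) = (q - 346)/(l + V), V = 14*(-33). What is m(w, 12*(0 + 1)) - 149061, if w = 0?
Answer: -34432924/231 ≈ -1.4906e+5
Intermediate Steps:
V = -462
m(l, q) = (-346 + q)/(-462 + l) (m(l, q) = (q - 346)/(l - 462) = (-346 + q)/(-462 + l))
m(w, 12*(0 + 1)) - 149061 = (-346 + 12*(0 + 1))/(-462 + 0) - 149061 = (-346 + 12*1)/(-462) - 149061 = -(-346 + 12)/462 - 149061 = -1/462*(-334) - 149061 = 167/231 - 149061 = -34432924/231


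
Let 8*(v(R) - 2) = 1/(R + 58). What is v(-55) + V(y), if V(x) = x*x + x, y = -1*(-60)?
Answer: 87889/24 ≈ 3662.0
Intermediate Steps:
v(R) = 2 + 1/(8*(58 + R)) (v(R) = 2 + 1/(8*(R + 58)) = 2 + 1/(8*(58 + R)))
y = 60
V(x) = x + x² (V(x) = x² + x = x + x²)
v(-55) + V(y) = (929 + 16*(-55))/(8*(58 - 55)) + 60*(1 + 60) = (⅛)*(929 - 880)/3 + 60*61 = (⅛)*(⅓)*49 + 3660 = 49/24 + 3660 = 87889/24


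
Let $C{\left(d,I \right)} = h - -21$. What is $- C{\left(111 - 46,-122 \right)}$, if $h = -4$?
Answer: $-17$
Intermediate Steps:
$C{\left(d,I \right)} = 17$ ($C{\left(d,I \right)} = -4 - -21 = -4 + 21 = 17$)
$- C{\left(111 - 46,-122 \right)} = \left(-1\right) 17 = -17$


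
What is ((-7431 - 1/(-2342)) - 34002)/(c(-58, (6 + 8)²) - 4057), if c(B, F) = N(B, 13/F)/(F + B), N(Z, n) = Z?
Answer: 6695489865/655671004 ≈ 10.212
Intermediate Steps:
c(B, F) = B/(B + F) (c(B, F) = B/(F + B) = B/(B + F))
((-7431 - 1/(-2342)) - 34002)/(c(-58, (6 + 8)²) - 4057) = ((-7431 - 1/(-2342)) - 34002)/(-58/(-58 + (6 + 8)²) - 4057) = ((-7431 - 1*(-1/2342)) - 34002)/(-58/(-58 + 14²) - 4057) = ((-7431 + 1/2342) - 34002)/(-58/(-58 + 196) - 4057) = (-17403401/2342 - 34002)/(-58/138 - 4057) = -97036085/(2342*(-58*1/138 - 4057)) = -97036085/(2342*(-29/69 - 4057)) = -97036085/(2342*(-279962/69)) = -97036085/2342*(-69/279962) = 6695489865/655671004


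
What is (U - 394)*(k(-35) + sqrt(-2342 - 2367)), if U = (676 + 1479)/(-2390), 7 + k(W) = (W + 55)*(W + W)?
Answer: 265589541/478 - 188763*I*sqrt(4709)/478 ≈ 5.5563e+5 - 27099.0*I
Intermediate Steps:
k(W) = -7 + 2*W*(55 + W) (k(W) = -7 + (W + 55)*(W + W) = -7 + (55 + W)*(2*W) = -7 + 2*W*(55 + W))
U = -431/478 (U = 2155*(-1/2390) = -431/478 ≈ -0.90167)
(U - 394)*(k(-35) + sqrt(-2342 - 2367)) = (-431/478 - 394)*((-7 + 2*(-35)**2 + 110*(-35)) + sqrt(-2342 - 2367)) = -188763*((-7 + 2*1225 - 3850) + sqrt(-4709))/478 = -188763*((-7 + 2450 - 3850) + I*sqrt(4709))/478 = -188763*(-1407 + I*sqrt(4709))/478 = 265589541/478 - 188763*I*sqrt(4709)/478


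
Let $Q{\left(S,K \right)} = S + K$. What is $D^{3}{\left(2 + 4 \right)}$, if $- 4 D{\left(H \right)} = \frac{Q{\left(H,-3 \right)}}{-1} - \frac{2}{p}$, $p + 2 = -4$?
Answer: $\frac{8}{27} \approx 0.2963$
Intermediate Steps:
$p = -6$ ($p = -2 - 4 = -6$)
$Q{\left(S,K \right)} = K + S$
$D{\left(H \right)} = - \frac{5}{6} + \frac{H}{4}$ ($D{\left(H \right)} = - \frac{\frac{-3 + H}{-1} - \frac{2}{-6}}{4} = - \frac{\left(-3 + H\right) \left(-1\right) - - \frac{1}{3}}{4} = - \frac{\left(3 - H\right) + \frac{1}{3}}{4} = - \frac{\frac{10}{3} - H}{4} = - \frac{5}{6} + \frac{H}{4}$)
$D^{3}{\left(2 + 4 \right)} = \left(- \frac{5}{6} + \frac{2 + 4}{4}\right)^{3} = \left(- \frac{5}{6} + \frac{1}{4} \cdot 6\right)^{3} = \left(- \frac{5}{6} + \frac{3}{2}\right)^{3} = \left(\frac{2}{3}\right)^{3} = \frac{8}{27}$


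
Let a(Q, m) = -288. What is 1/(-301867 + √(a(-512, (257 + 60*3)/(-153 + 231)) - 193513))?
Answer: -301867/91123879490 - I*√193801/91123879490 ≈ -3.3127e-6 - 4.8311e-9*I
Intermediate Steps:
1/(-301867 + √(a(-512, (257 + 60*3)/(-153 + 231)) - 193513)) = 1/(-301867 + √(-288 - 193513)) = 1/(-301867 + √(-193801)) = 1/(-301867 + I*√193801)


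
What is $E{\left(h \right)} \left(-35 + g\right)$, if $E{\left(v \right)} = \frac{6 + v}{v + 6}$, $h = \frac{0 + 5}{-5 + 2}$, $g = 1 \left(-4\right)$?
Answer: $-39$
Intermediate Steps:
$g = -4$
$h = - \frac{5}{3}$ ($h = \frac{5}{-3} = 5 \left(- \frac{1}{3}\right) = - \frac{5}{3} \approx -1.6667$)
$E{\left(v \right)} = 1$ ($E{\left(v \right)} = \frac{6 + v}{6 + v} = 1$)
$E{\left(h \right)} \left(-35 + g\right) = 1 \left(-35 - 4\right) = 1 \left(-39\right) = -39$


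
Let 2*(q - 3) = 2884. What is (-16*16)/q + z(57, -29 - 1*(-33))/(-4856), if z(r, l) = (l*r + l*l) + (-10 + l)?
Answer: -793523/3508460 ≈ -0.22617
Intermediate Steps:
q = 1445 (q = 3 + (½)*2884 = 3 + 1442 = 1445)
z(r, l) = -10 + l + l² + l*r (z(r, l) = (l*r + l²) + (-10 + l) = (l² + l*r) + (-10 + l) = -10 + l + l² + l*r)
(-16*16)/q + z(57, -29 - 1*(-33))/(-4856) = -16*16/1445 + (-10 + (-29 - 1*(-33)) + (-29 - 1*(-33))² + (-29 - 1*(-33))*57)/(-4856) = -256*1/1445 + (-10 + (-29 + 33) + (-29 + 33)² + (-29 + 33)*57)*(-1/4856) = -256/1445 + (-10 + 4 + 4² + 4*57)*(-1/4856) = -256/1445 + (-10 + 4 + 16 + 228)*(-1/4856) = -256/1445 + 238*(-1/4856) = -256/1445 - 119/2428 = -793523/3508460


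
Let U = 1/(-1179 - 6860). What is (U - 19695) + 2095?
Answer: -141486401/8039 ≈ -17600.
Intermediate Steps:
U = -1/8039 (U = 1/(-8039) = -1/8039 ≈ -0.00012439)
(U - 19695) + 2095 = (-1/8039 - 19695) + 2095 = -158328106/8039 + 2095 = -141486401/8039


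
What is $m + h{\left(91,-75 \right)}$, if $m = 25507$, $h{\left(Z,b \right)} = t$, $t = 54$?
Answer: $25561$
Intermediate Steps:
$h{\left(Z,b \right)} = 54$
$m + h{\left(91,-75 \right)} = 25507 + 54 = 25561$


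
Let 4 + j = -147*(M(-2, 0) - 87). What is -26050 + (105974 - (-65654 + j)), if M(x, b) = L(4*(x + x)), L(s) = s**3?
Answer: -469319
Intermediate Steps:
M(x, b) = 512*x**3 (M(x, b) = (4*(x + x))**3 = (4*(2*x))**3 = (8*x)**3 = 512*x**3)
j = 614897 (j = -4 - 147*(512*(-2)**3 - 87) = -4 - 147*(512*(-8) - 87) = -4 - 147*(-4096 - 87) = -4 - 147*(-4183) = -4 + 614901 = 614897)
-26050 + (105974 - (-65654 + j)) = -26050 + (105974 - (-65654 + 614897)) = -26050 + (105974 - 1*549243) = -26050 + (105974 - 549243) = -26050 - 443269 = -469319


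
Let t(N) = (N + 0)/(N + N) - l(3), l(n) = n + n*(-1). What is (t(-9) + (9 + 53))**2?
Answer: 15625/4 ≈ 3906.3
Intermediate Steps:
l(n) = 0 (l(n) = n - n = 0)
t(N) = 1/2 (t(N) = (N + 0)/(N + N) - 1*0 = N/((2*N)) + 0 = N*(1/(2*N)) + 0 = 1/2 + 0 = 1/2)
(t(-9) + (9 + 53))**2 = (1/2 + (9 + 53))**2 = (1/2 + 62)**2 = (125/2)**2 = 15625/4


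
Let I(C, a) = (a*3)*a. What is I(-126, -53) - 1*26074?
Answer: -17647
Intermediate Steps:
I(C, a) = 3*a² (I(C, a) = (3*a)*a = 3*a²)
I(-126, -53) - 1*26074 = 3*(-53)² - 1*26074 = 3*2809 - 26074 = 8427 - 26074 = -17647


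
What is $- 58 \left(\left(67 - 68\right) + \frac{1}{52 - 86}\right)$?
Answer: $\frac{1015}{17} \approx 59.706$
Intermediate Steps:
$- 58 \left(\left(67 - 68\right) + \frac{1}{52 - 86}\right) = - 58 \left(\left(67 - 68\right) + \frac{1}{-34}\right) = - 58 \left(-1 - \frac{1}{34}\right) = \left(-58\right) \left(- \frac{35}{34}\right) = \frac{1015}{17}$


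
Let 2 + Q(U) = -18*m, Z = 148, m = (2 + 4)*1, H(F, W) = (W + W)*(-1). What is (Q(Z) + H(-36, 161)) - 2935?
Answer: -3367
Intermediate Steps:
H(F, W) = -2*W (H(F, W) = (2*W)*(-1) = -2*W)
m = 6 (m = 6*1 = 6)
Q(U) = -110 (Q(U) = -2 - 18*6 = -2 - 108 = -110)
(Q(Z) + H(-36, 161)) - 2935 = (-110 - 2*161) - 2935 = (-110 - 322) - 2935 = -432 - 2935 = -3367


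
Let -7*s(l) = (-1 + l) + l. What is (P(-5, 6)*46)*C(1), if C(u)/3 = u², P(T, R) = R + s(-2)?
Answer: 6486/7 ≈ 926.57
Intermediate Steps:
s(l) = ⅐ - 2*l/7 (s(l) = -((-1 + l) + l)/7 = -(-1 + 2*l)/7 = ⅐ - 2*l/7)
P(T, R) = 5/7 + R (P(T, R) = R + (⅐ - 2/7*(-2)) = R + (⅐ + 4/7) = R + 5/7 = 5/7 + R)
C(u) = 3*u²
(P(-5, 6)*46)*C(1) = ((5/7 + 6)*46)*(3*1²) = ((47/7)*46)*(3*1) = (2162/7)*3 = 6486/7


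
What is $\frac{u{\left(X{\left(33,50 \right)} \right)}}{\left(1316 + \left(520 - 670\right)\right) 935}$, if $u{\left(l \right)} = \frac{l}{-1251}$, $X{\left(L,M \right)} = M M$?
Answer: $- \frac{250}{136385271} \approx -1.833 \cdot 10^{-6}$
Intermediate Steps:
$X{\left(L,M \right)} = M^{2}$
$u{\left(l \right)} = - \frac{l}{1251}$ ($u{\left(l \right)} = l \left(- \frac{1}{1251}\right) = - \frac{l}{1251}$)
$\frac{u{\left(X{\left(33,50 \right)} \right)}}{\left(1316 + \left(520 - 670\right)\right) 935} = \frac{\left(- \frac{1}{1251}\right) 50^{2}}{\left(1316 + \left(520 - 670\right)\right) 935} = \frac{\left(- \frac{1}{1251}\right) 2500}{\left(1316 + \left(520 - 670\right)\right) 935} = - \frac{2500}{1251 \left(1316 - 150\right) 935} = - \frac{2500}{1251 \cdot 1166 \cdot 935} = - \frac{2500}{1251 \cdot 1090210} = \left(- \frac{2500}{1251}\right) \frac{1}{1090210} = - \frac{250}{136385271}$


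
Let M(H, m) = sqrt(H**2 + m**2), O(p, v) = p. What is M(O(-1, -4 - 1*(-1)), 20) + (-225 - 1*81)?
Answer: -306 + sqrt(401) ≈ -285.98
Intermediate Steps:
M(O(-1, -4 - 1*(-1)), 20) + (-225 - 1*81) = sqrt((-1)**2 + 20**2) + (-225 - 1*81) = sqrt(1 + 400) + (-225 - 81) = sqrt(401) - 306 = -306 + sqrt(401)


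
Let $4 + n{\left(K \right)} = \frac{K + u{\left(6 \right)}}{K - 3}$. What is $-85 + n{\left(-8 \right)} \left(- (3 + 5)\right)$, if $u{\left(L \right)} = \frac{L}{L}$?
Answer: $- \frac{639}{11} \approx -58.091$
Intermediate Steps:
$u{\left(L \right)} = 1$
$n{\left(K \right)} = -4 + \frac{1 + K}{-3 + K}$ ($n{\left(K \right)} = -4 + \frac{K + 1}{K - 3} = -4 + \frac{1 + K}{-3 + K}$)
$-85 + n{\left(-8 \right)} \left(- (3 + 5)\right) = -85 + \frac{13 - -24}{-3 - 8} \left(- (3 + 5)\right) = -85 + \frac{13 + 24}{-11} \left(\left(-1\right) 8\right) = -85 + \left(- \frac{1}{11}\right) 37 \left(-8\right) = -85 - - \frac{296}{11} = -85 + \frac{296}{11} = - \frac{639}{11}$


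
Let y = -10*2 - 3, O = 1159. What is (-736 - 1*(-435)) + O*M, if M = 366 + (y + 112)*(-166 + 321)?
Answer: 16412298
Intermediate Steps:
y = -23 (y = -20 - 3 = -23)
M = 14161 (M = 366 + (-23 + 112)*(-166 + 321) = 366 + 89*155 = 366 + 13795 = 14161)
(-736 - 1*(-435)) + O*M = (-736 - 1*(-435)) + 1159*14161 = (-736 + 435) + 16412599 = -301 + 16412599 = 16412298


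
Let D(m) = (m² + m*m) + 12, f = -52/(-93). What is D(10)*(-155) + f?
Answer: -3055928/93 ≈ -32859.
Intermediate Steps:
f = 52/93 (f = -52*(-1/93) = 52/93 ≈ 0.55914)
D(m) = 12 + 2*m² (D(m) = (m² + m²) + 12 = 2*m² + 12 = 12 + 2*m²)
D(10)*(-155) + f = (12 + 2*10²)*(-155) + 52/93 = (12 + 2*100)*(-155) + 52/93 = (12 + 200)*(-155) + 52/93 = 212*(-155) + 52/93 = -32860 + 52/93 = -3055928/93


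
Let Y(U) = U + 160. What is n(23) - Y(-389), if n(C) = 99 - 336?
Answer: -8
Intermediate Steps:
Y(U) = 160 + U
n(C) = -237
n(23) - Y(-389) = -237 - (160 - 389) = -237 - 1*(-229) = -237 + 229 = -8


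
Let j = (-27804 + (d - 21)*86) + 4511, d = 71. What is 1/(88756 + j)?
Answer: 1/69763 ≈ 1.4334e-5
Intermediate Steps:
j = -18993 (j = (-27804 + (71 - 21)*86) + 4511 = (-27804 + 50*86) + 4511 = (-27804 + 4300) + 4511 = -23504 + 4511 = -18993)
1/(88756 + j) = 1/(88756 - 18993) = 1/69763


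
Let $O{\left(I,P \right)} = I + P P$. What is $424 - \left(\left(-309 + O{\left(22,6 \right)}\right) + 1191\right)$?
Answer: $-516$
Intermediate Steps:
$O{\left(I,P \right)} = I + P^{2}$
$424 - \left(\left(-309 + O{\left(22,6 \right)}\right) + 1191\right) = 424 - \left(\left(-309 + \left(22 + 6^{2}\right)\right) + 1191\right) = 424 - \left(\left(-309 + \left(22 + 36\right)\right) + 1191\right) = 424 - \left(\left(-309 + 58\right) + 1191\right) = 424 - \left(-251 + 1191\right) = 424 - 940 = -516$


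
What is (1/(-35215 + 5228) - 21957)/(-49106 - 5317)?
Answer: 658424560/1631982501 ≈ 0.40345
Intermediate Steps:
(1/(-35215 + 5228) - 21957)/(-49106 - 5317) = (1/(-29987) - 21957)/(-54423) = (-1/29987 - 21957)*(-1/54423) = -658424560/29987*(-1/54423) = 658424560/1631982501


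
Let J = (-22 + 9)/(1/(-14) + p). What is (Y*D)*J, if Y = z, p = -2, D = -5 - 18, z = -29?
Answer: 4186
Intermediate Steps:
D = -23
Y = -29
J = 182/29 (J = (-22 + 9)/(1/(-14) - 2) = -13/(-1/14 - 2) = -13/(-29/14) = -13*(-14/29) = 182/29 ≈ 6.2759)
(Y*D)*J = -29*(-23)*(182/29) = 667*(182/29) = 4186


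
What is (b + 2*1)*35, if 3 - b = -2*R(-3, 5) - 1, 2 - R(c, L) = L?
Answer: 0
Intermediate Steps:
R(c, L) = 2 - L
b = -2 (b = 3 - (-2*(2 - 1*5) - 1) = 3 - (-2*(2 - 5) - 1) = 3 - (-2*(-3) - 1) = 3 - (6 - 1) = 3 - 1*5 = 3 - 5 = -2)
(b + 2*1)*35 = (-2 + 2*1)*35 = (-2 + 2)*35 = 0*35 = 0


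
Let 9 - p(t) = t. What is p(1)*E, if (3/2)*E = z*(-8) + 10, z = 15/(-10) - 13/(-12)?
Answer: 640/9 ≈ 71.111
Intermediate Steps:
p(t) = 9 - t
z = -5/12 (z = 15*(-⅒) - 13*(-1/12) = -3/2 + 13/12 = -5/12 ≈ -0.41667)
E = 80/9 (E = 2*(-5/12*(-8) + 10)/3 = 2*(10/3 + 10)/3 = (⅔)*(40/3) = 80/9 ≈ 8.8889)
p(1)*E = (9 - 1*1)*(80/9) = (9 - 1)*(80/9) = 8*(80/9) = 640/9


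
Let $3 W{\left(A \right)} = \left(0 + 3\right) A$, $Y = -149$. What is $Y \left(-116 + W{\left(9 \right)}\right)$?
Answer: $15943$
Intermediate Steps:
$W{\left(A \right)} = A$ ($W{\left(A \right)} = \frac{\left(0 + 3\right) A}{3} = \frac{3 A}{3} = A$)
$Y \left(-116 + W{\left(9 \right)}\right) = - 149 \left(-116 + 9\right) = \left(-149\right) \left(-107\right) = 15943$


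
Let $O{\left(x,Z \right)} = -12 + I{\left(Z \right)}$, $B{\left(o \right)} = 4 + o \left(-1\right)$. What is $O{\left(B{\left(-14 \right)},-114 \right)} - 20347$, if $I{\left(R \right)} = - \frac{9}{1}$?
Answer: $-20368$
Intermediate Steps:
$I{\left(R \right)} = -9$ ($I{\left(R \right)} = \left(-9\right) 1 = -9$)
$B{\left(o \right)} = 4 - o$
$O{\left(x,Z \right)} = -21$ ($O{\left(x,Z \right)} = -12 - 9 = -21$)
$O{\left(B{\left(-14 \right)},-114 \right)} - 20347 = -21 - 20347 = -20368$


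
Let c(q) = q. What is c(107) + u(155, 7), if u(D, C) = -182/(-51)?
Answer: 5639/51 ≈ 110.57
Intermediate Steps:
u(D, C) = 182/51 (u(D, C) = -182*(-1/51) = 182/51)
c(107) + u(155, 7) = 107 + 182/51 = 5639/51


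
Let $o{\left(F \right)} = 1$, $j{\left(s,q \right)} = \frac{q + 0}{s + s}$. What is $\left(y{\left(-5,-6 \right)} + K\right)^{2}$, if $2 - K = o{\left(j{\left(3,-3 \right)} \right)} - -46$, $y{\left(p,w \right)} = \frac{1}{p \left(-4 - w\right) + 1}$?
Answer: $\frac{164836}{81} \approx 2035.0$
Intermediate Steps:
$j{\left(s,q \right)} = \frac{q}{2 s}$
$y{\left(p,w \right)} = \frac{1}{1 + p \left(-4 - w\right)}$
$K = -45$ ($K = 2 - \left(1 - -46\right) = 2 - \left(1 + 46\right) = 2 - 47 = -45$)
$\left(y{\left(-5,-6 \right)} + K\right)^{2} = \left(- \frac{1}{-1 + 4 \left(-5\right) - -30} - 45\right)^{2} = \left(- \frac{1}{-1 - 20 + 30} - 45\right)^{2} = \left(- \frac{1}{9} - 45\right)^{2} = \left(- \frac{406}{9}\right)^{2} = \frac{164836}{81}$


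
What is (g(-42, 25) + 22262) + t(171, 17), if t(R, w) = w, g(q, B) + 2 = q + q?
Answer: 22193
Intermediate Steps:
g(q, B) = -2 + 2*q (g(q, B) = -2 + (q + q) = -2 + 2*q)
(g(-42, 25) + 22262) + t(171, 17) = ((-2 + 2*(-42)) + 22262) + 17 = ((-2 - 84) + 22262) + 17 = (-86 + 22262) + 17 = 22176 + 17 = 22193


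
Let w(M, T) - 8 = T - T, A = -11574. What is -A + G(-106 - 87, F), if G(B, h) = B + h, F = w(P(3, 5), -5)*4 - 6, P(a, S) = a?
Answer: 11407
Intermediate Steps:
w(M, T) = 8 (w(M, T) = 8 + (T - T) = 8 + 0 = 8)
F = 26 (F = 8*4 - 6 = 32 - 6 = 26)
-A + G(-106 - 87, F) = -1*(-11574) + ((-106 - 87) + 26) = 11574 + (-193 + 26) = 11574 - 167 = 11407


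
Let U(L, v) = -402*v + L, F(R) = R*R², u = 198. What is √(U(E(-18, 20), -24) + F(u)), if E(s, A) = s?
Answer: 3*√863558 ≈ 2787.8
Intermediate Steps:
F(R) = R³
U(L, v) = L - 402*v
√(U(E(-18, 20), -24) + F(u)) = √((-18 - 402*(-24)) + 198³) = √((-18 + 9648) + 7762392) = √(9630 + 7762392) = √7772022 = 3*√863558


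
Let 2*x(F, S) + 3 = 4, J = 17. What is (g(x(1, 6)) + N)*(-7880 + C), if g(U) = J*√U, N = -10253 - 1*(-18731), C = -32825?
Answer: -345096990 - 691985*√2/2 ≈ -3.4559e+8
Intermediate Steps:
x(F, S) = ½ (x(F, S) = -3/2 + (½)*4 = -3/2 + 2 = ½)
N = 8478 (N = -10253 + 18731 = 8478)
g(U) = 17*√U
(g(x(1, 6)) + N)*(-7880 + C) = (17*√(½) + 8478)*(-7880 - 32825) = (17*(√2/2) + 8478)*(-40705) = (17*√2/2 + 8478)*(-40705) = (8478 + 17*√2/2)*(-40705) = -345096990 - 691985*√2/2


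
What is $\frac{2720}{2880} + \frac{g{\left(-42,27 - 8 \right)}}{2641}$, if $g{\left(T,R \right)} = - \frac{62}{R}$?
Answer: $\frac{851927}{903222} \approx 0.94321$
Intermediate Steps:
$\frac{2720}{2880} + \frac{g{\left(-42,27 - 8 \right)}}{2641} = \frac{2720}{2880} + \frac{\left(-62\right) \frac{1}{27 - 8}}{2641} = 2720 \cdot \frac{1}{2880} + - \frac{62}{27 - 8} \cdot \frac{1}{2641} = \frac{17}{18} + - \frac{62}{19} \cdot \frac{1}{2641} = \frac{17}{18} + \left(-62\right) \frac{1}{19} \cdot \frac{1}{2641} = \frac{17}{18} - \frac{62}{50179} = \frac{851927}{903222}$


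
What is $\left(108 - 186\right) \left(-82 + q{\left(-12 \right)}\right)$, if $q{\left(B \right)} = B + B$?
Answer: $8268$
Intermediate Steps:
$q{\left(B \right)} = 2 B$
$\left(108 - 186\right) \left(-82 + q{\left(-12 \right)}\right) = \left(108 - 186\right) \left(-82 + 2 \left(-12\right)\right) = - 78 \left(-82 - 24\right) = \left(-78\right) \left(-106\right) = 8268$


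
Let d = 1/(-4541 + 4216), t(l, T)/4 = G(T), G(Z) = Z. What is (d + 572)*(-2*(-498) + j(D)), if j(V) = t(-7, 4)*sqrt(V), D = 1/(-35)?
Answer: 185155404/325 + 424912*I*sqrt(35)/1625 ≈ 5.6971e+5 + 1547.0*I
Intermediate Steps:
t(l, T) = 4*T
D = -1/35 ≈ -0.028571
j(V) = 16*sqrt(V) (j(V) = (4*4)*sqrt(V) = 16*sqrt(V))
d = -1/325 (d = 1/(-325) = -1/325 ≈ -0.0030769)
(d + 572)*(-2*(-498) + j(D)) = (-1/325 + 572)*(-2*(-498) + 16*sqrt(-1/35)) = 185899*(996 + 16*(I*sqrt(35)/35))/325 = 185899*(996 + 16*I*sqrt(35)/35)/325 = 185155404/325 + 424912*I*sqrt(35)/1625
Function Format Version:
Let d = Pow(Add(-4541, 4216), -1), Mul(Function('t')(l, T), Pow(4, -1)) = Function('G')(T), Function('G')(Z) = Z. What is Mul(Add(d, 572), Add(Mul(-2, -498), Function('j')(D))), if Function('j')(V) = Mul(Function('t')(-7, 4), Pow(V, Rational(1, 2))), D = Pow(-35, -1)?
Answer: Add(Rational(185155404, 325), Mul(Rational(424912, 1625), I, Pow(35, Rational(1, 2)))) ≈ Add(5.6971e+5, Mul(1547.0, I))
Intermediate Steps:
Function('t')(l, T) = Mul(4, T)
D = Rational(-1, 35) ≈ -0.028571
Function('j')(V) = Mul(16, Pow(V, Rational(1, 2))) (Function('j')(V) = Mul(Mul(4, 4), Pow(V, Rational(1, 2))) = Mul(16, Pow(V, Rational(1, 2))))
d = Rational(-1, 325) (d = Pow(-325, -1) = Rational(-1, 325) ≈ -0.0030769)
Mul(Add(d, 572), Add(Mul(-2, -498), Function('j')(D))) = Mul(Add(Rational(-1, 325), 572), Add(Mul(-2, -498), Mul(16, Pow(Rational(-1, 35), Rational(1, 2))))) = Mul(Rational(185899, 325), Add(996, Mul(16, Mul(Rational(1, 35), I, Pow(35, Rational(1, 2)))))) = Mul(Rational(185899, 325), Add(996, Mul(Rational(16, 35), I, Pow(35, Rational(1, 2))))) = Add(Rational(185155404, 325), Mul(Rational(424912, 1625), I, Pow(35, Rational(1, 2))))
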